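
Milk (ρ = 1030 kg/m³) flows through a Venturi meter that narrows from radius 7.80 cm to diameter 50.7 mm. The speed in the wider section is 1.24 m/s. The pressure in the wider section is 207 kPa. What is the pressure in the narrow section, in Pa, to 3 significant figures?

P₂ = 137000 Pa

By continuity, v₂ = v₁·A₁/A₂ = 1.24·(191/20.2) = 11.7 m/s.
With no height change, Bernoulli's equation is P₁ + ½ρv₁² = P₂ + ½ρv₂².
P₂ = P₁ − ½ρ(v₂² − v₁²) = 207000 − ½·1030·(11.7² − 1.24²) = 207000 − 70200 = 137000 Pa.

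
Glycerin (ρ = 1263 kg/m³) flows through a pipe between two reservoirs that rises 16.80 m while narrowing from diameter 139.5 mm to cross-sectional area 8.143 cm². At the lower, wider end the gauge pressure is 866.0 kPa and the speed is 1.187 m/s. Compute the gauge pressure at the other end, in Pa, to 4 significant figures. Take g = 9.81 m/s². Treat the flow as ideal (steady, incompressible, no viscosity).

P₂ ≈ 345300 Pa

The volume flow rate is constant, so v₂ = (A₁/A₂)v₁ = (152.8/8.143)·1.187 = 22.28 m/s.
Applying Bernoulli between the two ends and solving for P₂: P₂ = P₁ + ½ρ(v₁² − v₂²) − ρgΔh.
P₂ = 866000 + ½·1263·(1.187² − 22.28²) − 1263·9.81·(+16.80) = 866000 + (-312600) − (208200) = 345300 Pa.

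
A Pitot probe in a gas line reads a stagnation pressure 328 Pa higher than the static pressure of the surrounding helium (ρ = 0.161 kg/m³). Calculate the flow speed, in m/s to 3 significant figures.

At the stagnation point the flow is brought to rest, so Bernoulli gives P_stag − P_static = ½ρv².
v = √(2ΔP/ρ) = √(2·328/0.161) = 63.8 m/s.

v ≈ 63.8 m/s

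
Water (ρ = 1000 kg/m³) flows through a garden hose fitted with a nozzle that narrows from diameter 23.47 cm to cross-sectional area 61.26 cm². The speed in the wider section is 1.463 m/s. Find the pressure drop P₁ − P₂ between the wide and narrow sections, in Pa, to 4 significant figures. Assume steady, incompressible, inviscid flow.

Continuity gives A₁v₁ = A₂v₂, so v₂ = (432.6 cm²)/(61.26 cm²) × 1.463 m/s = 10.33 m/s.
Along the horizontal streamline, P + ½ρv² is constant.
P₁ − P₂ = ½·1000·(10.33² − 1.463²) = ½·1000·104.6 = 52300 Pa.

ΔP = 52300 Pa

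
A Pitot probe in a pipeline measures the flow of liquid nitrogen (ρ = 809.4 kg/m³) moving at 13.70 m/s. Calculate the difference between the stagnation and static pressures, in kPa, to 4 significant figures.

At the stagnation point the flow is brought to rest, so Bernoulli gives P_stag − P_static = ½ρv².
ΔP = ½·809.4·13.70² = 75960 Pa.

75.96 kPa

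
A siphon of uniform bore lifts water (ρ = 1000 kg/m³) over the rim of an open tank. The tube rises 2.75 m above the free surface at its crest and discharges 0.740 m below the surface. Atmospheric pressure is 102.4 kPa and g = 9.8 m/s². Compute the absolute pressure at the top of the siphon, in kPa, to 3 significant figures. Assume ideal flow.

68.2 kPa

The outlet speed comes from Torricelli: v = √(2g·0.740) = 3.81 m/s.
Continuity keeps v the same throughout the tube; from surface to crest, P_atm + 0 = P_top + ½ρv² + ρg·h_top.
P_top = 102400 − ½·1000·3.81² − 1000·9.8·2.75 = 68200 Pa.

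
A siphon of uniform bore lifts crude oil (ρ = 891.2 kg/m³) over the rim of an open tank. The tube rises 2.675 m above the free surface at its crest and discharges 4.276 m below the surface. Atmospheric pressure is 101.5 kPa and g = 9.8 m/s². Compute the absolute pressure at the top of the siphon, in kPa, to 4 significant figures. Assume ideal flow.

The outlet speed comes from Torricelli: v = √(2g·4.276) = 9.155 m/s.
With constant cross-section the crest speed equals v; applying Bernoulli from the surface up to the crest, P_top = P_atm − ½ρv² − ρg·h_top.
P_top = 101500 − ½·891.2·9.155² − 891.2·9.8·2.675 = 40790 Pa.

P_top ≈ 40.79 kPa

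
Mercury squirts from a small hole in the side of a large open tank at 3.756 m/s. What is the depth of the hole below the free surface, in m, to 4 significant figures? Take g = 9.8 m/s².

h ≈ 0.7198 m

For a small hole in a large open tank, ½v² = gh, giving h = v²/(2g).
h = 3.756²/(2·9.8) = 14.11/19.60 = 0.7198 m.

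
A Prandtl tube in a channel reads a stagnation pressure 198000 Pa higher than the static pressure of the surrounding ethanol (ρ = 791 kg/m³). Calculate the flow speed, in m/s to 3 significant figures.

v ≈ 22.4 m/s

At the stagnation point the flow is brought to rest, so Bernoulli gives P_stag − P_static = ½ρv².
v = √(2ΔP/ρ) = √(2·198000/791) = 22.4 m/s.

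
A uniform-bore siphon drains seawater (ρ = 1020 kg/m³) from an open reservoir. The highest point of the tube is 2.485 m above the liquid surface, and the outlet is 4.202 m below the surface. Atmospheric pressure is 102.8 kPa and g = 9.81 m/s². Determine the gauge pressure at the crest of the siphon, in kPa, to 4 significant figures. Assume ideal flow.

Bernoulli surface→outlet gives ½v² = g·h_out, so v = √(2·9.81·4.202) = 9.080 m/s.
Continuity keeps v the same throughout the tube; from surface to crest, P_atm + 0 = P_top + ½ρv² + ρg·h_top.
P_top = 102800 − ½·1020·9.080² − 1020·9.81·2.485 = 35890 Pa. So P_gauge = P_top − P_atm = -66910 Pa.

-66.91 kPa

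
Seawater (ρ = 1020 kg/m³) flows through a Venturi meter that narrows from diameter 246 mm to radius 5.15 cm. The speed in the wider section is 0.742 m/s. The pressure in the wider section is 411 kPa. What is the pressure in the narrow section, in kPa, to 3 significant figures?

P₂ = 402 kPa

Mass conservation (A₁v₁ = A₂v₂) gives v₂ = 0.742 × 475/83.3 = 4.23 m/s.
Along the horizontal streamline, P + ½ρv² is constant.
P₂ = P₁ − ½ρ(v₂² − v₁²) = 411000 − ½·1020·(4.23² − 0.742²) = 411000 − 8860 = 402000 Pa.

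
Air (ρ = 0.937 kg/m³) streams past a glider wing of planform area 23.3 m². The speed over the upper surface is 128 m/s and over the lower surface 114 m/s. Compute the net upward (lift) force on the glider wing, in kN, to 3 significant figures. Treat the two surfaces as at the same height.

F ≈ 37.0 kN

The faster flow above has the lower pressure; Bernoulli (same height) gives ΔP = ½ρ(v_up² − v_low²).
ΔP = ½·0.937·(128² − 114²) = 1590 Pa.
Lift = ΔP · A = 1590 × 23.3 = 37000 N.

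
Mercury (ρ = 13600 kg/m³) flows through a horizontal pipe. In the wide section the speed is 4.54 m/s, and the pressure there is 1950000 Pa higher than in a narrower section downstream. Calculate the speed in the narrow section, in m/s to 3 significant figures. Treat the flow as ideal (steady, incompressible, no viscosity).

With h₁ = h₂, rearranging Bernoulli gives v₂ = √(v₁² + 2ΔP/ρ).
v₂ = √(4.54² + 2·1950000/13600) = √(20.6 + 287) = 17.5 m/s.

v₂ ≈ 17.5 m/s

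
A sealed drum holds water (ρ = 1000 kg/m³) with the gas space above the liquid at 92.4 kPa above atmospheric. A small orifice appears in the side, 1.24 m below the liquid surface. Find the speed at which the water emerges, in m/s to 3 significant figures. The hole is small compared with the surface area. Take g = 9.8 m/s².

14.5 m/s

Take point 1 at the surface (v₁ ≈ 0) and point 2 at the hole (at atmospheric pressure). Bernoulli: P₁ + ρg h = P_atm + ½ρv₂².
With P₁ − P_atm = 92400 Pa, v₂ = √(2gh + 2ΔP/ρ) = √(2·9.8·1.24 + 2·92400/1000) = 14.5 m/s.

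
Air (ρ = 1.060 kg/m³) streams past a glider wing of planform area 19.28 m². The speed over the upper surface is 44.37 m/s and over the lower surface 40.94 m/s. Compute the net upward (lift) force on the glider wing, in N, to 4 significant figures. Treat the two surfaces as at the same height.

With equal heights on the two surfaces, Bernoulli gives P_lower − P_upper = ½ρ(v_upper² − v_lower²).
ΔP = ½·1.060·(44.37² − 40.94²) = 155.1 Pa.
Lift = ΔP · A = 155.1 × 19.28 = 2990 N.

2990 N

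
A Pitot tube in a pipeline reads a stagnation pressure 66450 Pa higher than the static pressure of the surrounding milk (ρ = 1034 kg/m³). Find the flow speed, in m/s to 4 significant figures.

v ≈ 11.34 m/s

At the stagnation point the flow is brought to rest, so Bernoulli gives P_stag − P_static = ½ρv².
v = √(2ΔP/ρ) = √(2·66450/1034) = 11.34 m/s.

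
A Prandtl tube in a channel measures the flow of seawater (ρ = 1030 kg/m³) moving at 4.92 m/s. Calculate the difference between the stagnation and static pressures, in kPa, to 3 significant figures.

ΔP = 12.5 kPa

Bernoulli between the free stream and the stagnation point: ½ρv² = P_stag − P_static.
ΔP = ½·1030·4.92² = 12500 Pa.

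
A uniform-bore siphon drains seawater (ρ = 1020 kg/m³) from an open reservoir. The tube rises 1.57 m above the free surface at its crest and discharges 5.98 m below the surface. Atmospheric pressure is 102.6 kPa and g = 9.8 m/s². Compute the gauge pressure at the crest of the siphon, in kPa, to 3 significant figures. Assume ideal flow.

-75.5 kPa

Bernoulli surface→outlet gives ½v² = g·h_out, so v = √(2·9.8·5.98) = 10.8 m/s.
Continuity keeps v the same throughout the tube; from surface to crest, P_atm + 0 = P_top + ½ρv² + ρg·h_top.
P_top = 102600 − ½·1020·10.8² − 1020·9.8·1.57 = 27100 Pa. So P_gauge = P_top − P_atm = -75500 Pa.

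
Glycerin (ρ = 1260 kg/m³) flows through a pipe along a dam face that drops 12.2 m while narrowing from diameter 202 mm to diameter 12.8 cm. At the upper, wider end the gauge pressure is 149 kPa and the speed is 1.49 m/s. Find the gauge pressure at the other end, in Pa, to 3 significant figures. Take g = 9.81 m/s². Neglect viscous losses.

P₂ ≈ 293000 Pa

Mass conservation (A₁v₁ = A₂v₂) gives v₂ = 1.49 × 320/129 = 3.71 m/s.
Bernoulli: P₁ + ½ρv₁² + ρg h₁ = P₂ + ½ρv₂² + ρg h₂, so P₂ = P₁ + ½ρ(v₁² − v₂²) − ρg(h₂ − h₁).
P₂ = 149000 + ½·1260·(1.49² − 3.71²) − 1260·9.81·(−12.2) = 149000 + (-7280) − (-151000) = 293000 Pa.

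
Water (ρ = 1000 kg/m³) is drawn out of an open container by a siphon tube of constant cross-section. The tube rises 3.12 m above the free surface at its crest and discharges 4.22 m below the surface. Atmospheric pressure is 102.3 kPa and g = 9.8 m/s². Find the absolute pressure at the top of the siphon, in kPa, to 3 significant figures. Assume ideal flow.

P_top = 30.4 kPa

The outlet speed comes from Torricelli: v = √(2g·4.22) = 9.09 m/s.
Continuity keeps v the same throughout the tube; from surface to crest, P_atm + 0 = P_top + ½ρv² + ρg·h_top.
P_top = 102300 − ½·1000·9.09² − 1000·9.8·3.12 = 30400 Pa.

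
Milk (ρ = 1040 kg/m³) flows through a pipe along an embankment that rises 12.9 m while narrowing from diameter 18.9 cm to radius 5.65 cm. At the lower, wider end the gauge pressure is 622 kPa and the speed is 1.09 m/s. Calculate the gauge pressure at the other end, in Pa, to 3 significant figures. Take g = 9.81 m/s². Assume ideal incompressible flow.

P₂ ≈ 486000 Pa

By continuity, v₂ = v₁·A₁/A₂ = 1.09·(281/100) = 3.05 m/s.
Applying Bernoulli between the two ends and solving for P₂: P₂ = P₁ + ½ρ(v₁² − v₂²) − ρgΔh.
P₂ = 622000 + ½·1040·(1.09² − 3.05²) − 1040·9.81·(+12.9) = 622000 + (-4220) − (132000) = 486000 Pa.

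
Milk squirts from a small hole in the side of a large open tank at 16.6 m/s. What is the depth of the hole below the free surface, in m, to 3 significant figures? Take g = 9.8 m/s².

h = 14.1 m

For a small hole in a large open tank, ½v² = gh, giving h = v²/(2g).
h = 16.6²/(2·9.8) = 276/19.60 = 14.1 m.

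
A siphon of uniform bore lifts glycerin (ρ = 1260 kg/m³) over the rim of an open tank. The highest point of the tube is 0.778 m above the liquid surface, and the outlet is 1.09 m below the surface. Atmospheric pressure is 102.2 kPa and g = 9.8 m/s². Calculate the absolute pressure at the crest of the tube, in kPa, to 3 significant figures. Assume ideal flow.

The outlet speed comes from Torricelli: v = √(2g·1.09) = 4.62 m/s.
The bore is uniform, so the speed at the crest is the same v. Bernoulli surface→crest: P_atm = P_top + ½ρv² + ρg·h_top.
P_top = 102200 − ½·1260·4.62² − 1260·9.8·0.778 = 79100 Pa.

P_top ≈ 79.1 kPa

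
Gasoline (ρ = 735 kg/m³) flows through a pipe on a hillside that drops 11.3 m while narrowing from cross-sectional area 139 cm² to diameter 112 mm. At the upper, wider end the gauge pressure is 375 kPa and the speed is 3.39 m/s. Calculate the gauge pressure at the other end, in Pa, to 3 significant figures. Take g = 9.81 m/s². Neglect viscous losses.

By continuity, v₂ = v₁·A₁/A₂ = 3.39·(139/98.5) = 4.78 m/s.
Energy conservation along the streamline gives P₂ = P₁ − ½ρ(v₂² − v₁²) − ρg(h₂ − h₁).
P₂ = 375000 + ½·735·(3.39² − 4.78²) − 735·9.81·(−11.3) = 375000 + (-4180) − (-81500) = 452000 Pa.

P₂ ≈ 452000 Pa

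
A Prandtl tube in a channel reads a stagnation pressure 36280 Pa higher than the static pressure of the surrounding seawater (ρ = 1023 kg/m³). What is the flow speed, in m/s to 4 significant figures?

The dynamic pressure equals the rise in static pressure at the stagnation point: ΔP = ½ρv².
v = √(2ΔP/ρ) = √(2·36280/1023) = 8.422 m/s.

v ≈ 8.422 m/s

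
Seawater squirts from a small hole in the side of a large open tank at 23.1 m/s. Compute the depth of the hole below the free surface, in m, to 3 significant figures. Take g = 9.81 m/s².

Inverting v = √(2gh) gives h = v² / 2g.
h = 23.1²/(2·9.81) = 534/19.62 = 27.2 m.

27.2 m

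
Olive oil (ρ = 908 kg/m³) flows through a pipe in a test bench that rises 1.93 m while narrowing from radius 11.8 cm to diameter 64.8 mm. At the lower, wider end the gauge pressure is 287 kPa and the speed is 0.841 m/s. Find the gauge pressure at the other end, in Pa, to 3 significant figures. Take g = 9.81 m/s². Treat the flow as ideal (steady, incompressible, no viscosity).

Mass conservation (A₁v₁ = A₂v₂) gives v₂ = 0.841 × 437/33.0 = 11.2 m/s.
Energy conservation along the streamline gives P₂ = P₁ − ½ρ(v₂² − v₁²) − ρg(h₂ − h₁).
P₂ = 287000 + ½·908·(0.841² − 11.2²) − 908·9.81·(+1.93) = 287000 + (-56200) − (17200) = 214000 Pa.

P₂ ≈ 214000 Pa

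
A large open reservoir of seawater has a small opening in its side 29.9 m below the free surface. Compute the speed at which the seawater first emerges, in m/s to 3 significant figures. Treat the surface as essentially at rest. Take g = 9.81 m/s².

v = 24.2 m/s

With the surface at rest and both surface and jet at atmospheric pressure, Bernoulli gives ρg h = ½ρv², so v = √(2gh) = √(2·9.81·29.9) = 24.2 m/s.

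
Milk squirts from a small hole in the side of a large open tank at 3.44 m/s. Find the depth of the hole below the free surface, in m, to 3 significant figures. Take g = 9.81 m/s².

Inverting v = √(2gh) gives h = v² / 2g.
h = 3.44²/(2·9.81) = 11.8/19.62 = 0.603 m.

h ≈ 0.603 m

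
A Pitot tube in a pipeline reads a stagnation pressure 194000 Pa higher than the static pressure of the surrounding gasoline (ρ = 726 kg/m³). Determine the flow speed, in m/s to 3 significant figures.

23.1 m/s

Bernoulli between the free stream and the stagnation point: ½ρv² = P_stag − P_static.
v = √(2ΔP/ρ) = √(2·194000/726) = 23.1 m/s.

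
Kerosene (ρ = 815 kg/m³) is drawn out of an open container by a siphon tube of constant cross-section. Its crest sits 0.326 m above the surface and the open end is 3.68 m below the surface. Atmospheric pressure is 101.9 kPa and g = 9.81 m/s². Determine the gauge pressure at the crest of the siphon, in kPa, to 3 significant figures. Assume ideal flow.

Bernoulli surface→outlet gives ½v² = g·h_out, so v = √(2·9.81·3.68) = 8.50 m/s.
With constant cross-section the crest speed equals v; applying Bernoulli from the surface up to the crest, P_top = P_atm − ½ρv² − ρg·h_top.
P_top = 101900 − ½·815·8.50² − 815·9.81·0.326 = 69900 Pa. So P_gauge = P_top − P_atm = -32000 Pa.

-32.0 kPa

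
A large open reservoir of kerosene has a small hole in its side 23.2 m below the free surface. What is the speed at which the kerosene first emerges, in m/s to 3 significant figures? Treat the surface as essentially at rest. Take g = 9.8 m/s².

21.3 m/s

Torricelli's result v = √(2gh) gives v = √(2·9.8·23.2) = 21.3 m/s.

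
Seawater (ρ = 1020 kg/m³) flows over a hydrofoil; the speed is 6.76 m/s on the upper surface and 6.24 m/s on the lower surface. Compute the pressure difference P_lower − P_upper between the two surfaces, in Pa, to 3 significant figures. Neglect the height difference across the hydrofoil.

ΔP = 3450 Pa

With negligible Δh, P + ½ρv² is constant, so P_low − P_up = ½ρ(v_up² − v_low²).
ΔP = ½·1020·(6.76² − 6.24²) = 3450 Pa.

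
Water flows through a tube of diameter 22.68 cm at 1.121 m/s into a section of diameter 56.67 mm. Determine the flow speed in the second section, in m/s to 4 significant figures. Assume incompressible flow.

v₂ ≈ 17.95 m/s

The volume flow rate is constant, so v₂ = (A₁/A₂)v₁ = (404.0/25.22)·1.121 = 17.95 m/s.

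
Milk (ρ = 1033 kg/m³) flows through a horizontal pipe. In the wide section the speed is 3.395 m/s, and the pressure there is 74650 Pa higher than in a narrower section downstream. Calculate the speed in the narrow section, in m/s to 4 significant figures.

Horizontal Bernoulli: P₁ + ½ρv₁² = P₂ + ½ρv₂², so v₂² = v₁² + 2(P₁ − P₂)/ρ.
v₂ = √(3.395² + 2·74650/1033) = √(11.53 + 144.5) = 12.49 m/s.

v₂ ≈ 12.49 m/s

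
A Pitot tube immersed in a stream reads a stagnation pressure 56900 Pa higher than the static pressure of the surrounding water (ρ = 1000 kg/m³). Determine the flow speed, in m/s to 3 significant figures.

v = 10.7 m/s

At the stagnation point the flow is brought to rest, so Bernoulli gives P_stag − P_static = ½ρv².
v = √(2ΔP/ρ) = √(2·56900/1000) = 10.7 m/s.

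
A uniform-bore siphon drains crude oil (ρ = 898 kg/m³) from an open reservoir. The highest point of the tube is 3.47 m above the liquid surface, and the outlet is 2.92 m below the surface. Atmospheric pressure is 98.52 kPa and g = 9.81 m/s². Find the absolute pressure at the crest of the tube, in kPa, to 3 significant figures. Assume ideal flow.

P_top ≈ 42.2 kPa

Bernoulli surface→outlet gives ½v² = g·h_out, so v = √(2·9.81·2.92) = 7.57 m/s.
With constant cross-section the crest speed equals v; applying Bernoulli from the surface up to the crest, P_top = P_atm − ½ρv² − ρg·h_top.
P_top = 98520 − ½·898·7.57² − 898·9.81·3.47 = 42200 Pa.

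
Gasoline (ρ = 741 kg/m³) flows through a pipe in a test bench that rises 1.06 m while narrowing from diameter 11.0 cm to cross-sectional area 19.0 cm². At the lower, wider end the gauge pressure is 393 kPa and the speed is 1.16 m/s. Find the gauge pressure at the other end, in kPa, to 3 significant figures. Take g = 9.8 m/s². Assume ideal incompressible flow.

Continuity gives A₁v₁ = A₂v₂, so v₂ = (95.0 cm²)/(19.0 cm²) × 1.16 m/s = 5.80 m/s.
Applying Bernoulli between the two ends and solving for P₂: P₂ = P₁ + ½ρ(v₁² − v₂²) − ρgΔh.
P₂ = 393000 + ½·741·(1.16² − 5.80²) − 741·9.8·(+1.06) = 393000 + (-12000) − (7700) = 373000 Pa.

373 kPa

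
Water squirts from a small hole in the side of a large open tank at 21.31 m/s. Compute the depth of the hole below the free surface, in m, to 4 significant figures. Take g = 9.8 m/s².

23.17 m

Inverting v = √(2gh) gives h = v² / 2g.
h = 21.31²/(2·9.8) = 454.1/19.60 = 23.17 m.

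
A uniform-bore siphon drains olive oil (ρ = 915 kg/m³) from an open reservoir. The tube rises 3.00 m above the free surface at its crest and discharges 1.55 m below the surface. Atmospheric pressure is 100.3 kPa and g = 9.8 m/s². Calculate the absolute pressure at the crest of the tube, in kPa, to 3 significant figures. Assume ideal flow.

P_top ≈ 59.5 kPa

The outlet speed comes from Torricelli: v = √(2g·1.55) = 5.51 m/s.
The bore is uniform, so the speed at the crest is the same v. Bernoulli surface→crest: P_atm = P_top + ½ρv² + ρg·h_top.
P_top = 100300 − ½·915·5.51² − 915·9.8·3.00 = 59500 Pa.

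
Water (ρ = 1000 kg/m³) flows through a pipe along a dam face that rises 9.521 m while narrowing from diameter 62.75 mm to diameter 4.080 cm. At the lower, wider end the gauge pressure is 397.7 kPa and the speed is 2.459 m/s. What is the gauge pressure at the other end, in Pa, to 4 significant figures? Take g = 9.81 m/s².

By continuity, v₂ = v₁·A₁/A₂ = 2.459·(30.93/13.07) = 5.817 m/s.
Energy conservation along the streamline gives P₂ = P₁ − ½ρ(v₂² − v₁²) − ρg(h₂ − h₁).
P₂ = 397700 + ½·1000·(2.459² − 5.817²) − 1000·9.81·(+9.521) = 397700 + (-13890) − (93400) = 290400 Pa.

P₂ ≈ 290400 Pa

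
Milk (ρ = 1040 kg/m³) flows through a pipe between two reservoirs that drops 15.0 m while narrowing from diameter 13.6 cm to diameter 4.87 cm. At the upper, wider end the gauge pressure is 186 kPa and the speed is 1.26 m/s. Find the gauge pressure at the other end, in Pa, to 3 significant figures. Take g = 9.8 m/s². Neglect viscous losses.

P₂ ≈ 289000 Pa

The volume flow rate is constant, so v₂ = (A₁/A₂)v₁ = (145/18.6)·1.26 = 9.83 m/s.
Bernoulli: P₁ + ½ρv₁² + ρg h₁ = P₂ + ½ρv₂² + ρg h₂, so P₂ = P₁ + ½ρ(v₁² − v₂²) − ρg(h₂ − h₁).
P₂ = 186000 + ½·1040·(1.26² − 9.83²) − 1040·9.8·(−15.0) = 186000 + (-49400) − (-153000) = 289000 Pa.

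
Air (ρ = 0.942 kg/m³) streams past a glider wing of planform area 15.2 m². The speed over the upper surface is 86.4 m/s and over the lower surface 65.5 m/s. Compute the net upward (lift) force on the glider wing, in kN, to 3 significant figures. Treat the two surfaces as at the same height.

The faster flow above has the lower pressure; Bernoulli (same height) gives ΔP = ½ρ(v_up² − v_low²).
ΔP = ½·0.942·(86.4² − 65.5²) = 1500 Pa.
Lift = ΔP · A = 1500 × 15.2 = 22700 N.

22.7 kN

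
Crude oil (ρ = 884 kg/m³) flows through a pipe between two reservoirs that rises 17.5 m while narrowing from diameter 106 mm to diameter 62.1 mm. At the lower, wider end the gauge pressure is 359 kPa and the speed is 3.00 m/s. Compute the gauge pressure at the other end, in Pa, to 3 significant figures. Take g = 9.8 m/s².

P₂ ≈ 178000 Pa

By continuity, v₂ = v₁·A₁/A₂ = 3.00·(88.2/30.3) = 8.74 m/s.
Applying Bernoulli between the two ends and solving for P₂: P₂ = P₁ + ½ρ(v₁² − v₂²) − ρgΔh.
P₂ = 359000 + ½·884·(3.00² − 8.74²) − 884·9.8·(+17.5) = 359000 + (-29800) − (152000) = 178000 Pa.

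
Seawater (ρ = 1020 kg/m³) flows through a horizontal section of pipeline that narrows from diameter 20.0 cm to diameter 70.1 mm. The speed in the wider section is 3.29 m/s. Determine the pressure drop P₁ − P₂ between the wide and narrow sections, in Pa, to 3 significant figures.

ΔP ≈ 360000 Pa

Mass conservation (A₁v₁ = A₂v₂) gives v₂ = 3.29 × 314/38.6 = 26.8 m/s.
The pipe is horizontal, so Bernoulli reduces to P₁ + ½ρv₁² = P₂ + ½ρv₂².
P₁ − P₂ = ½·1020·(26.8² − 3.29²) = ½·1020·706 = 360000 Pa.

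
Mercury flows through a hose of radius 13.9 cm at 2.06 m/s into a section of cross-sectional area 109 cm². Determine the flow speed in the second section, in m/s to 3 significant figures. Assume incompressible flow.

v₂ ≈ 11.5 m/s

The volume flow rate is constant, so v₂ = (A₁/A₂)v₁ = (607/109)·2.06 = 11.5 m/s.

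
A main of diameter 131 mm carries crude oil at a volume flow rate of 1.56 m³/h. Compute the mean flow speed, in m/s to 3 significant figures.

v ≈ 0.0322 m/s

Q = 1.56 m³/h = 0.000433 m³/s.
v = Q/A = 0.000433 / 0.0135 = 0.0322 m/s.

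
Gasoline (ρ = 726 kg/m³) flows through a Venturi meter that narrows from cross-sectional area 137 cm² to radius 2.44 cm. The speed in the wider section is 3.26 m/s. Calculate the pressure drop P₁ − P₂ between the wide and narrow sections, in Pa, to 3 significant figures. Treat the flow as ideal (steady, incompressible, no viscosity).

ΔP ≈ 203000 Pa

The volume flow rate is constant, so v₂ = (A₁/A₂)v₁ = (137/18.7)·3.26 = 23.9 m/s.
With no height change, Bernoulli's equation is P₁ + ½ρv₁² = P₂ + ½ρv₂².
P₁ − P₂ = ½·726·(23.9² − 3.26²) = ½·726·560 = 203000 Pa.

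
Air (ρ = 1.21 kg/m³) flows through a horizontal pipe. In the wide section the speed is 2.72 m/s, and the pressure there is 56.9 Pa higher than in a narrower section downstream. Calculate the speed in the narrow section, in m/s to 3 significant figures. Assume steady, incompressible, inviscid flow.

Horizontal Bernoulli: P₁ + ½ρv₁² = P₂ + ½ρv₂², so v₂² = v₁² + 2(P₁ − P₂)/ρ.
v₂ = √(2.72² + 2·56.9/1.21) = √(7.40 + 94.0) = 10.1 m/s.

v₂ ≈ 10.1 m/s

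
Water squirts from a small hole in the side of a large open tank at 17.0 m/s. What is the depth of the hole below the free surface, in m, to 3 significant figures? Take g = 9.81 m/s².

h = 14.7 m

For a small hole in a large open tank, ½v² = gh, giving h = v²/(2g).
h = 17.0²/(2·9.81) = 289/19.62 = 14.7 m.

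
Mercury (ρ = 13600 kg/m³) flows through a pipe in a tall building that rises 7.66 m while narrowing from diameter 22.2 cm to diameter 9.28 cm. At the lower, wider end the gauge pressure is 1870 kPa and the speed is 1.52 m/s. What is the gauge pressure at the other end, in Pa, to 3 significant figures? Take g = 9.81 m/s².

P₂ ≈ 349000 Pa

The volume flow rate is constant, so v₂ = (A₁/A₂)v₁ = (387/67.6)·1.52 = 8.70 m/s.
Energy conservation along the streamline gives P₂ = P₁ − ½ρ(v₂² − v₁²) − ρg(h₂ − h₁).
P₂ = 1870000 + ½·13600·(1.52² − 8.70²) − 13600·9.81·(+7.66) = 1870000 + (-499000) − (1020000) = 349000 Pa.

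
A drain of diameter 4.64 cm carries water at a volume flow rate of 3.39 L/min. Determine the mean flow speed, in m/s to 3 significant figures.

Q = 3.39 L/min = 0.0000565 m³/s.
v = Q/A = 0.0000565 / 0.00169 = 0.0334 m/s.

v ≈ 0.0334 m/s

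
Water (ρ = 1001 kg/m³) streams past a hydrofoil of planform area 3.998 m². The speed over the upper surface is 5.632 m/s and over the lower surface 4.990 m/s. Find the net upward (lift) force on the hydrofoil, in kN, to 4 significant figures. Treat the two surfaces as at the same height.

F ≈ 13.65 kN

With equal heights on the two surfaces, Bernoulli gives P_lower − P_upper = ½ρ(v_upper² − v_lower²).
ΔP = ½·1001·(5.632² − 4.990²) = 3413 Pa.
Lift = ΔP · A = 3413 × 3.998 = 13650 N.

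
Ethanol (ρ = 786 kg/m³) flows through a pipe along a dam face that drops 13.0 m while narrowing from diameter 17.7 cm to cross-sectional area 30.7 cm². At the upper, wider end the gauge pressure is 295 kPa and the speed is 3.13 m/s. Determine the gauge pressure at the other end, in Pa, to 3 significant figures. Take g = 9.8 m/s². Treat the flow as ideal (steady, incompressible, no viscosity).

P₂ = 152000 Pa

Mass conservation (A₁v₁ = A₂v₂) gives v₂ = 3.13 × 246/30.7 = 25.1 m/s.
Applying Bernoulli between the two ends and solving for P₂: P₂ = P₁ + ½ρ(v₁² − v₂²) − ρgΔh.
P₂ = 295000 + ½·786·(3.13² − 25.1²) − 786·9.8·(−13.0) = 295000 + (-243000) − (-100000) = 152000 Pa.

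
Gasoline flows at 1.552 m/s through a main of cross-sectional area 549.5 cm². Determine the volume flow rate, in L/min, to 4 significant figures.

Q ≈ 5117 L/min

Q = A·v = 0.05495 m² × 1.552 m/s = 0.08528 m³/s.
Converting: 0.08528 m³/s × 60000 = 5117 L/min.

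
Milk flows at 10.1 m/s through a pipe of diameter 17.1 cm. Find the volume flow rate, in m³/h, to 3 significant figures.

835 m³/h

Q = A·v = 0.0230 m² × 10.1 m/s = 0.232 m³/s.
Converting: 0.232 m³/s × 3600 = 835 m³/h.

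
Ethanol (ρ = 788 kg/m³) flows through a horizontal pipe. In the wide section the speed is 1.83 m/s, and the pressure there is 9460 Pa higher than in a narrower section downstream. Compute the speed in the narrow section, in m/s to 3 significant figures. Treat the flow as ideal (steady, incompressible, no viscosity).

5.23 m/s

With h₁ = h₂, rearranging Bernoulli gives v₂ = √(v₁² + 2ΔP/ρ).
v₂ = √(1.83² + 2·9460/788) = √(3.35 + 24.0) = 5.23 m/s.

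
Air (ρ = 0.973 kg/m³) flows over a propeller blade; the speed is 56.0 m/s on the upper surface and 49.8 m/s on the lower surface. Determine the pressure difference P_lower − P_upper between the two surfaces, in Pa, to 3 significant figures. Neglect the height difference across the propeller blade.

With negligible Δh, P + ½ρv² is constant, so P_low − P_up = ½ρ(v_up² − v_low²).
ΔP = ½·0.973·(56.0² − 49.8²) = 319 Pa.

319 Pa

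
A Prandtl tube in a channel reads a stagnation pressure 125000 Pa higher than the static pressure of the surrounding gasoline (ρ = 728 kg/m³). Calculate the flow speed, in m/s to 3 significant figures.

v = 18.5 m/s

At the stagnation point the flow is brought to rest, so Bernoulli gives P_stag − P_static = ½ρv².
v = √(2ΔP/ρ) = √(2·125000/728) = 18.5 m/s.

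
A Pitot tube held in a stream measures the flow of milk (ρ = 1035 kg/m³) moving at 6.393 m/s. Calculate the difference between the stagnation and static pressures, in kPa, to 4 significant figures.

The dynamic pressure equals the rise in static pressure at the stagnation point: ΔP = ½ρv².
ΔP = ½·1035·6.393² = 21150 Pa.

ΔP = 21.15 kPa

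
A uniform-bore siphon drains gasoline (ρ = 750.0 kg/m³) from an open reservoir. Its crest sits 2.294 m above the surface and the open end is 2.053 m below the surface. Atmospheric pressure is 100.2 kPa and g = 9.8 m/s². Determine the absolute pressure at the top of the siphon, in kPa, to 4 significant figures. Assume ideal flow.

The outlet speed comes from Torricelli: v = √(2g·2.053) = 6.343 m/s.
Continuity keeps v the same throughout the tube; from surface to crest, P_atm + 0 = P_top + ½ρv² + ρg·h_top.
P_top = 100200 − ½·750.0·6.343² − 750.0·9.8·2.294 = 68250 Pa.

P_top = 68.25 kPa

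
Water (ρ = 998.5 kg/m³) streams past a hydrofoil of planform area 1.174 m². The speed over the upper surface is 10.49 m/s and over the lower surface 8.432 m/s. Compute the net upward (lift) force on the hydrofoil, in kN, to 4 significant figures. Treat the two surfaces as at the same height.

22.82 kN

From P + ½ρv² = const at equal height, P_low − P_up = ½ρ(v_up² − v_low²).
ΔP = ½·998.5·(10.49² − 8.432²) = 19440 Pa.
Lift = ΔP · A = 19440 × 1.174 = 22820 N.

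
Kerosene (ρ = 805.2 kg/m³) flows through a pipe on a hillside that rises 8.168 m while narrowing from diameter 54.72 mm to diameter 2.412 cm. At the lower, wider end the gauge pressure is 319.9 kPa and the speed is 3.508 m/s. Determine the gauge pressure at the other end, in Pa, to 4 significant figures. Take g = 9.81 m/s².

P₂ ≈ 129100 Pa

By continuity, v₂ = v₁·A₁/A₂ = 3.508·(23.52/4.569) = 18.05 m/s.
Applying Bernoulli between the two ends and solving for P₂: P₂ = P₁ + ½ρ(v₁² − v₂²) − ρgΔh.
P₂ = 319900 + ½·805.2·(3.508² − 18.05²) − 805.2·9.81·(+8.168) = 319900 + (-126300) − (64520) = 129100 Pa.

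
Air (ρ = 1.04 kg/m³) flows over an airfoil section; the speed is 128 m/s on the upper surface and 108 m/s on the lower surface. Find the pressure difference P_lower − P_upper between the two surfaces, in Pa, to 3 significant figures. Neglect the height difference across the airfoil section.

ΔP ≈ 2450 Pa

With negligible Δh, P + ½ρv² is constant, so P_low − P_up = ½ρ(v_up² − v_low²).
ΔP = ½·1.04·(128² − 108²) = 2450 Pa.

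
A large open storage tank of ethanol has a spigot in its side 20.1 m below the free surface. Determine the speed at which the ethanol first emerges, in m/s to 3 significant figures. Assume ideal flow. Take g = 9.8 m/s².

19.8 m/s

Bernoulli from surface to hole (P equal, v_surface ≈ 0): v = √(2gh) = √(2×9.8×20.1) = 19.8 m/s.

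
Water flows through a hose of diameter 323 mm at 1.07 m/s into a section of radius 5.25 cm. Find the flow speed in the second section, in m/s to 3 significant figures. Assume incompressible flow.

Mass conservation (A₁v₁ = A₂v₂) gives v₂ = 1.07 × 819/86.6 = 10.1 m/s.

v₂ = 10.1 m/s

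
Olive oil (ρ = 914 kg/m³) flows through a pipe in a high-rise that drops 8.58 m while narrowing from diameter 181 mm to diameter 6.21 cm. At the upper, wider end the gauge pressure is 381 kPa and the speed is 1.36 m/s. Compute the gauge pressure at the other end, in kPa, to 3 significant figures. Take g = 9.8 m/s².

398 kPa

Continuity gives A₁v₁ = A₂v₂, so v₂ = (257 cm²)/(30.3 cm²) × 1.36 m/s = 11.6 m/s.
Applying Bernoulli between the two ends and solving for P₂: P₂ = P₁ + ½ρ(v₁² − v₂²) − ρgΔh.
P₂ = 381000 + ½·914·(1.36² − 11.6²) − 914·9.8·(−8.58) = 381000 + (-60200) − (-76900) = 398000 Pa.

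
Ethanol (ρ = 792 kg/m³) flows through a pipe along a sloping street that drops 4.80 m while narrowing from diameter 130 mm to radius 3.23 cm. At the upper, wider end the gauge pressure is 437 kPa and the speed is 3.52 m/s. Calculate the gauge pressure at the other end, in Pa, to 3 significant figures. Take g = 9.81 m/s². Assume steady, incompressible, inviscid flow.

By continuity, v₂ = v₁·A₁/A₂ = 3.52·(133/32.8) = 14.3 m/s.
Bernoulli: P₁ + ½ρv₁² + ρg h₁ = P₂ + ½ρv₂² + ρg h₂, so P₂ = P₁ + ½ρ(v₁² − v₂²) − ρg(h₂ − h₁).
P₂ = 437000 + ½·792·(3.52² − 14.3²) − 792·9.81·(−4.80) = 437000 + (-75600) − (-37300) = 399000 Pa.

399000 Pa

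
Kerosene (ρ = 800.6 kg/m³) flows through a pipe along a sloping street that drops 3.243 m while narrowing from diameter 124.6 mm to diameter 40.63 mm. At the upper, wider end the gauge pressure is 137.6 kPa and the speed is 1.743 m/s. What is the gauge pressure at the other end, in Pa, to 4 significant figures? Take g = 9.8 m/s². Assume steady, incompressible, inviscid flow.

Mass conservation (A₁v₁ = A₂v₂) gives v₂ = 1.743 × 121.9/12.97 = 16.39 m/s.
Energy conservation along the streamline gives P₂ = P₁ − ½ρ(v₂² − v₁²) − ρg(h₂ − h₁).
P₂ = 137600 + ½·800.6·(1.743² − 16.39²) − 800.6·9.8·(−3.243) = 137600 + (-106300) − (-25440) = 56700 Pa.

P₂ = 56700 Pa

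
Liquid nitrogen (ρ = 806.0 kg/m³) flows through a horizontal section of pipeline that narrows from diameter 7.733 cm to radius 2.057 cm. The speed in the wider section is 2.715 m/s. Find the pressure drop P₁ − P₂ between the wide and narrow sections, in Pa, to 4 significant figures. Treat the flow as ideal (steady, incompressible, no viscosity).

ΔP ≈ 34110 Pa

Continuity gives A₁v₁ = A₂v₂, so v₂ = (46.97 cm²)/(13.29 cm²) × 2.715 m/s = 9.593 m/s.
With no height change, Bernoulli's equation is P₁ + ½ρv₁² = P₂ + ½ρv₂².
P₁ − P₂ = ½·806.0·(9.593² − 2.715²) = ½·806.0·84.65 = 34110 Pa.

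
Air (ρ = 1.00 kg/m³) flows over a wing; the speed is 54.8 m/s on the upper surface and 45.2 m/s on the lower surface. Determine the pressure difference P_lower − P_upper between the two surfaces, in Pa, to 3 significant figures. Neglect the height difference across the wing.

480 Pa

With negligible Δh, P + ½ρv² is constant, so P_low − P_up = ½ρ(v_up² − v_low²).
ΔP = ½·1.00·(54.8² − 45.2²) = 480 Pa.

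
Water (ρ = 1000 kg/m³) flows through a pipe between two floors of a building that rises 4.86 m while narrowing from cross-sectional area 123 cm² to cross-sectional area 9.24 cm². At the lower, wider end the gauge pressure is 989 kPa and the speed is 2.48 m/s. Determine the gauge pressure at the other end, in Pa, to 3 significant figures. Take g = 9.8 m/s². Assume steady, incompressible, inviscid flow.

P₂ = 400000 Pa

The volume flow rate is constant, so v₂ = (A₁/A₂)v₁ = (123/9.24)·2.48 = 33.0 m/s.
Energy conservation along the streamline gives P₂ = P₁ − ½ρ(v₂² − v₁²) − ρg(h₂ − h₁).
P₂ = 989000 + ½·1000·(2.48² − 33.0²) − 1000·9.8·(+4.86) = 989000 + (-542000) − (47600) = 400000 Pa.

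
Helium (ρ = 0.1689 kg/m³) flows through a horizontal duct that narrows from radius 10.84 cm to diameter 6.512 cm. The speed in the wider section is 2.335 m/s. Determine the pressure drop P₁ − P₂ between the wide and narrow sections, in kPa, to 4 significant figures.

ΔP ≈ 0.05611 kPa

Continuity gives A₁v₁ = A₂v₂, so v₂ = (369.2 cm²)/(33.31 cm²) × 2.335 m/s = 25.88 m/s.
The pipe is horizontal, so Bernoulli reduces to P₁ + ½ρv₁² = P₂ + ½ρv₂².
P₁ − P₂ = ½·0.1689·(25.88² − 2.335²) = ½·0.1689·664.4 = 56.11 Pa.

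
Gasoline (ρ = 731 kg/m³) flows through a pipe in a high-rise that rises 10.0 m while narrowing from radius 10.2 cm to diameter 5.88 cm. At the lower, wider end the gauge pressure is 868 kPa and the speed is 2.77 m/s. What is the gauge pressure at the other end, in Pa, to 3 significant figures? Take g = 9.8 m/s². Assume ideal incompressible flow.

Continuity gives A₁v₁ = A₂v₂, so v₂ = (327 cm²)/(27.2 cm²) × 2.77 m/s = 33.3 m/s.
Energy conservation along the streamline gives P₂ = P₁ − ½ρ(v₂² − v₁²) − ρg(h₂ − h₁).
P₂ = 868000 + ½·731·(2.77² − 33.3²) − 731·9.8·(+10.0) = 868000 + (-404000) − (71600) = 393000 Pa.

P₂ = 393000 Pa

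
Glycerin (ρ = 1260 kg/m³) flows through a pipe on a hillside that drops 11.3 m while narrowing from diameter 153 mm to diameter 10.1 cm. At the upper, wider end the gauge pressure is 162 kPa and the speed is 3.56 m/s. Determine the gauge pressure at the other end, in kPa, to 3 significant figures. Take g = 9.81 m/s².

The volume flow rate is constant, so v₂ = (A₁/A₂)v₁ = (184/80.1)·3.56 = 8.17 m/s.
Bernoulli: P₁ + ½ρv₁² + ρg h₁ = P₂ + ½ρv₂² + ρg h₂, so P₂ = P₁ + ½ρ(v₁² − v₂²) − ρg(h₂ − h₁).
P₂ = 162000 + ½·1260·(3.56² − 8.17²) − 1260·9.81·(−11.3) = 162000 + (-34100) − (-140000) = 268000 Pa.

268 kPa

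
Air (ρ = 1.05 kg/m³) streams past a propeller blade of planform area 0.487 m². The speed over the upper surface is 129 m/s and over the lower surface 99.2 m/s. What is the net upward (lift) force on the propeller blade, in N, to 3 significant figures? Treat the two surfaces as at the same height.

F = 1740 N

With equal heights on the two surfaces, Bernoulli gives P_lower − P_upper = ½ρ(v_upper² − v_lower²).
ΔP = ½·1.05·(129² − 99.2²) = 3570 Pa.
Lift = ΔP · A = 3570 × 0.487 = 1740 N.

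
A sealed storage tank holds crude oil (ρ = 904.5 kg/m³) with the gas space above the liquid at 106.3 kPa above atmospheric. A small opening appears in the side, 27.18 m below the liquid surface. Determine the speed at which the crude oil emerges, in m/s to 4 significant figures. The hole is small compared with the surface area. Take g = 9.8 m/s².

Take point 1 at the surface (v₁ ≈ 0) and point 2 at the hole (at atmospheric pressure). Bernoulli: P₁ + ρg h = P_atm + ½ρv₂².
With P₁ − P_atm = 106300 Pa, v₂ = √(2gh + 2ΔP/ρ) = √(2·9.8·27.18 + 2·106300/904.5) = 27.71 m/s.

v ≈ 27.71 m/s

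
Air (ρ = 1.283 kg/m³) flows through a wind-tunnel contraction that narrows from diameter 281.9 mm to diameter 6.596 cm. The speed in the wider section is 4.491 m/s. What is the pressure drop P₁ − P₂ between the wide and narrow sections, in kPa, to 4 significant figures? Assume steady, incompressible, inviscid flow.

By continuity, v₂ = v₁·A₁/A₂ = 4.491·(624.1/34.17) = 82.03 m/s.
Along the horizontal streamline, P + ½ρv² is constant.
P₁ − P₂ = ½·1.283·(82.03² − 4.491²) = ½·1.283·6709 = 4304 Pa.

4.304 kPa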